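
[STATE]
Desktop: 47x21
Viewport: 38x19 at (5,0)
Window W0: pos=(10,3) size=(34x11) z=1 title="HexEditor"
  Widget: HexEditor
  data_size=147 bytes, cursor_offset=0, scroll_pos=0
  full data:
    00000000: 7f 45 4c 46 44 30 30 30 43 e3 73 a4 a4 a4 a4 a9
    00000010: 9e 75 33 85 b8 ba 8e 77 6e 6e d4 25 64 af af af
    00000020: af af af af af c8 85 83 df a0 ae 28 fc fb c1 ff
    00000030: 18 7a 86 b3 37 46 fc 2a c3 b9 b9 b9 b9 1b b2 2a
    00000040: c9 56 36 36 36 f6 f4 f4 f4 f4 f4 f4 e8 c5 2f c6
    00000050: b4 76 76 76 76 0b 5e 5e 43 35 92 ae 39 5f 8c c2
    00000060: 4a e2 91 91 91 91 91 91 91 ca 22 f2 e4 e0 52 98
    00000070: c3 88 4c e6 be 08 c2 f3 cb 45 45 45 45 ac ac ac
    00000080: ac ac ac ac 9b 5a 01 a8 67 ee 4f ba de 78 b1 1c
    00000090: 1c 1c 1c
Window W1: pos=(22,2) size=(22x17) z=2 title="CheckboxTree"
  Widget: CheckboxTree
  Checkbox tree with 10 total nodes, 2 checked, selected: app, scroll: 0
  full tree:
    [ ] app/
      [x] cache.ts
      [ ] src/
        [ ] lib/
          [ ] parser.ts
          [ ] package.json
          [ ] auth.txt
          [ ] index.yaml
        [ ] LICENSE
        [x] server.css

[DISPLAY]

                                      
                                      
                 ┏━━━━━━━━━━━━━━━━━━━━
     ┏━━━━━━━━━━━┃ CheckboxTree       
     ┃ HexEditor ┠────────────────────
     ┠───────────┃>[-] app/           
     ┃00000000  7┃   [x] cache.ts     
     ┃00000010  9┃   [-] src/         
     ┃00000020  a┃     [ ] lib/       
     ┃00000030  1┃       [ ] parser.ts
     ┃00000040  c┃       [ ] package.j
     ┃00000050  b┃       [ ] auth.txt 
     ┃00000060  4┃       [ ] index.yam
     ┗━━━━━━━━━━━┃     [ ] LICENSE    
                 ┃     [x] server.css 
                 ┃                    
                 ┃                    
                 ┃                    
                 ┗━━━━━━━━━━━━━━━━━━━━


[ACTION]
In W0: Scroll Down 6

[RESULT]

                                      
                                      
                 ┏━━━━━━━━━━━━━━━━━━━━
     ┏━━━━━━━━━━━┃ CheckboxTree       
     ┃ HexEditor ┠────────────────────
     ┠───────────┃>[-] app/           
     ┃00000060  4┃   [x] cache.ts     
     ┃00000070  c┃   [-] src/         
     ┃00000080  a┃     [ ] lib/       
     ┃00000090  1┃       [ ] parser.ts
     ┃           ┃       [ ] package.j
     ┃           ┃       [ ] auth.txt 
     ┃           ┃       [ ] index.yam
     ┗━━━━━━━━━━━┃     [ ] LICENSE    
                 ┃     [x] server.css 
                 ┃                    
                 ┃                    
                 ┃                    
                 ┗━━━━━━━━━━━━━━━━━━━━


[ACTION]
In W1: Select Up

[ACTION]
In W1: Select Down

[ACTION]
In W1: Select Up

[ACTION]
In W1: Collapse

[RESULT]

                                      
                                      
                 ┏━━━━━━━━━━━━━━━━━━━━
     ┏━━━━━━━━━━━┃ CheckboxTree       
     ┃ HexEditor ┠────────────────────
     ┠───────────┃>[-] app/           
     ┃00000060  4┃                    
     ┃00000070  c┃                    
     ┃00000080  a┃                    
     ┃00000090  1┃                    
     ┃           ┃                    
     ┃           ┃                    
     ┃           ┃                    
     ┗━━━━━━━━━━━┃                    
                 ┃                    
                 ┃                    
                 ┃                    
                 ┃                    
                 ┗━━━━━━━━━━━━━━━━━━━━


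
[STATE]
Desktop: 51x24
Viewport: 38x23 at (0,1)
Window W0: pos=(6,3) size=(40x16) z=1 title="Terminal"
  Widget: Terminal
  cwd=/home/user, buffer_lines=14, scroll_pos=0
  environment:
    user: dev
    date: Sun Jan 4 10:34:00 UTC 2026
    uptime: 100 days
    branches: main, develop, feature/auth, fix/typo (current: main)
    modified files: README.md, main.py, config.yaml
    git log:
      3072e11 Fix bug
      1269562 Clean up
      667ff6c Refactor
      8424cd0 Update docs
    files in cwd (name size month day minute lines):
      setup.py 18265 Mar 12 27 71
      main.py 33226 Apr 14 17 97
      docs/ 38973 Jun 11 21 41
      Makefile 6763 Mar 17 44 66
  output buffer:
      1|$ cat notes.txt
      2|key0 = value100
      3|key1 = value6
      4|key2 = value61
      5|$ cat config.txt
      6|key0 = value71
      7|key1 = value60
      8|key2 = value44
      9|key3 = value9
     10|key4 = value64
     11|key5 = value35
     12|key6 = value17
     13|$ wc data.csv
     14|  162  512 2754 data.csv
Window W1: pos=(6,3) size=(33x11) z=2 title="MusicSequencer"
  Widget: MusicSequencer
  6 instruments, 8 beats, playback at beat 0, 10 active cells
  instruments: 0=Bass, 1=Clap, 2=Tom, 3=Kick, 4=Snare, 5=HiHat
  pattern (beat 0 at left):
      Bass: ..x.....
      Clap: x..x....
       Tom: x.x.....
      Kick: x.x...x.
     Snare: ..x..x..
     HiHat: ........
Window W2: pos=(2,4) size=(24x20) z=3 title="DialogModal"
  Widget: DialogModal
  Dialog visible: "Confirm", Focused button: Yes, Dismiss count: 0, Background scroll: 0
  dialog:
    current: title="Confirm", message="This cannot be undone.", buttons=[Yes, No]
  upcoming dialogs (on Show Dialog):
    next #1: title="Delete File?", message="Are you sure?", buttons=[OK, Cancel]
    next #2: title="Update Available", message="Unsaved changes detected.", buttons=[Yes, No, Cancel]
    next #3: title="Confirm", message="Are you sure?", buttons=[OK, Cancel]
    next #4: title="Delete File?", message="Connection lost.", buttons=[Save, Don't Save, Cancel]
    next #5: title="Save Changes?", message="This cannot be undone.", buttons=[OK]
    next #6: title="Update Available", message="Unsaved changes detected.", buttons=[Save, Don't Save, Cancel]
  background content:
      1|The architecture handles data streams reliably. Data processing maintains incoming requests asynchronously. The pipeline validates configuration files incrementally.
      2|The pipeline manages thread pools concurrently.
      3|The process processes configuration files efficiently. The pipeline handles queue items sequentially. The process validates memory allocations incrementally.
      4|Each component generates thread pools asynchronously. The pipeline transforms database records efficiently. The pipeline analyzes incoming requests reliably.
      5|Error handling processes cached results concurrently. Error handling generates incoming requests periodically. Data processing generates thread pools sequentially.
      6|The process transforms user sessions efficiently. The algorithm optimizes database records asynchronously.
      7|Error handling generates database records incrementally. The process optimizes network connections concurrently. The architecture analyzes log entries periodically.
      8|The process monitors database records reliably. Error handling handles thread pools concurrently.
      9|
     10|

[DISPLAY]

                                      
                                      
      ┏━━━━━━━━━━━━━━━━━━━━━━━━━━━━━━━
  ┏━━━━━━━━━━━━━━━━━━━━━━┓            
  ┃ DialogModal          ┃────────────
  ┠──────────────────────┨            
  ┃The architecture handl┃            
  ┃The pipeline manages t┃            
  ┃The process processes ┃            
  ┃Each component generat┃            
  ┃Error handling process┃            
  ┃Th┌────────────────┐ms┃            
  ┃Er│    Confirm     │at┃━━━━━━━━━━━━
  ┃Th│This cannot be u│ d┃            
  ┃  │   [Yes]  No    │  ┃            
  ┃  └────────────────┘  ┃            
  ┃                      ┃            
  ┃                      ┃━━━━━━━━━━━━
  ┃                      ┃            
  ┃                      ┃            
  ┃                      ┃            
  ┃                      ┃            
  ┗━━━━━━━━━━━━━━━━━━━━━━┛            


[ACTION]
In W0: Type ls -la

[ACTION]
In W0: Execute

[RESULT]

                                      
                                      
      ┏━━━━━━━━━━━━━━━━━━━━━━━━━━━━━━━
  ┏━━━━━━━━━━━━━━━━━━━━━━┓            
  ┃ DialogModal          ┃────────────
  ┠──────────────────────┨            
  ┃The architecture handl┃            
  ┃The pipeline manages t┃            
  ┃The process processes ┃            
  ┃Each component generat┃            
  ┃Error handling process┃            
  ┃Th┌────────────────┐ms┃            
  ┃Er│    Confirm     │at┃━━━━━━━━━━━━
  ┃Th│This cannot be u│ d┃roup    3322
  ┃  │   [Yes]  No    │  ┃roup    3897
  ┃  └────────────────┘  ┃roup     676
  ┃                      ┃            
  ┃                      ┃━━━━━━━━━━━━
  ┃                      ┃            
  ┃                      ┃            
  ┃                      ┃            
  ┃                      ┃            
  ┗━━━━━━━━━━━━━━━━━━━━━━┛            


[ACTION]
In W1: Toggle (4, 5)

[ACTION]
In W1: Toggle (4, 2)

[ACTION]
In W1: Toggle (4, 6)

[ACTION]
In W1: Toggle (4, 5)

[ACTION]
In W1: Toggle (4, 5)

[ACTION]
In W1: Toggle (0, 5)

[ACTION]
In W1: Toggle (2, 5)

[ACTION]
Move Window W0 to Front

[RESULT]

                                      
                                      
      ┏━━━━━━━━━━━━━━━━━━━━━━━━━━━━━━━
  ┏━━━┃ Terminal                      
  ┃ Di┠───────────────────────────────
  ┠───┃key3 = value9                  
  ┃The┃key4 = value64                 
  ┃The┃key5 = value35                 
  ┃The┃key6 = value17                 
  ┃Eac┃$ wc data.csv                  
  ┃Err┃  162  512 2754 data.csv       
  ┃Th┌┃$ ls -la                       
  ┃Er│┃-rw-r--r--  1 dev group    1826
  ┃Th│┃-rw-r--r--  1 dev group    3322
  ┃  │┃drwxr-xr-x  1 dev group    3897
  ┃  └┃-rw-r--r--  1 dev group     676
  ┃   ┃$ █                            
  ┃   ┗━━━━━━━━━━━━━━━━━━━━━━━━━━━━━━━
  ┃                      ┃            
  ┃                      ┃            
  ┃                      ┃            
  ┃                      ┃            
  ┗━━━━━━━━━━━━━━━━━━━━━━┛            


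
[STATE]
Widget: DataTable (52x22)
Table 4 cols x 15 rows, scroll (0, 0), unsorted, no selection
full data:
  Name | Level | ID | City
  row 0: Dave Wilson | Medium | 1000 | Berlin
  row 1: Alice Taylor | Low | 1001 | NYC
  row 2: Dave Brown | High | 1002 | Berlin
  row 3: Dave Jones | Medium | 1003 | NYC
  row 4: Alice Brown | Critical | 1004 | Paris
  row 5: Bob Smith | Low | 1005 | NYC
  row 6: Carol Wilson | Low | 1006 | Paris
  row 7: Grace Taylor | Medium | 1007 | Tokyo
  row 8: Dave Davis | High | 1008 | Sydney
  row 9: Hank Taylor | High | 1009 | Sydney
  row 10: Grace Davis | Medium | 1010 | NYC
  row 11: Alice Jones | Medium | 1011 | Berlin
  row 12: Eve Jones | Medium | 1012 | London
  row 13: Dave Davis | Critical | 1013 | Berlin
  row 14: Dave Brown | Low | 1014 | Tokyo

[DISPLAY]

Name        │Level   │ID  │City                     
────────────┼────────┼────┼──────                   
Dave Wilson │Medium  │1000│Berlin                   
Alice Taylor│Low     │1001│NYC                      
Dave Brown  │High    │1002│Berlin                   
Dave Jones  │Medium  │1003│NYC                      
Alice Brown │Critical│1004│Paris                    
Bob Smith   │Low     │1005│NYC                      
Carol Wilson│Low     │1006│Paris                    
Grace Taylor│Medium  │1007│Tokyo                    
Dave Davis  │High    │1008│Sydney                   
Hank Taylor │High    │1009│Sydney                   
Grace Davis │Medium  │1010│NYC                      
Alice Jones │Medium  │1011│Berlin                   
Eve Jones   │Medium  │1012│London                   
Dave Davis  │Critical│1013│Berlin                   
Dave Brown  │Low     │1014│Tokyo                    
                                                    
                                                    
                                                    
                                                    
                                                    


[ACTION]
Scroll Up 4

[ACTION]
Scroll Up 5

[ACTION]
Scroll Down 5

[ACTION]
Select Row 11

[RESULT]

Name        │Level   │ID  │City                     
────────────┼────────┼────┼──────                   
Dave Wilson │Medium  │1000│Berlin                   
Alice Taylor│Low     │1001│NYC                      
Dave Brown  │High    │1002│Berlin                   
Dave Jones  │Medium  │1003│NYC                      
Alice Brown │Critical│1004│Paris                    
Bob Smith   │Low     │1005│NYC                      
Carol Wilson│Low     │1006│Paris                    
Grace Taylor│Medium  │1007│Tokyo                    
Dave Davis  │High    │1008│Sydney                   
Hank Taylor │High    │1009│Sydney                   
Grace Davis │Medium  │1010│NYC                      
>lice Jones │Medium  │1011│Berlin                   
Eve Jones   │Medium  │1012│London                   
Dave Davis  │Critical│1013│Berlin                   
Dave Brown  │Low     │1014│Tokyo                    
                                                    
                                                    
                                                    
                                                    
                                                    


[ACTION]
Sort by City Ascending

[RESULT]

Name        │Level   │ID  │City ▲                   
────────────┼────────┼────┼──────                   
Dave Wilson │Medium  │1000│Berlin                   
Dave Brown  │High    │1002│Berlin                   
Alice Jones │Medium  │1011│Berlin                   
Dave Davis  │Critical│1013│Berlin                   
Eve Jones   │Medium  │1012│London                   
Alice Taylor│Low     │1001│NYC                      
Dave Jones  │Medium  │1003│NYC                      
Bob Smith   │Low     │1005│NYC                      
Grace Davis │Medium  │1010│NYC                      
Alice Brown │Critical│1004│Paris                    
Carol Wilson│Low     │1006│Paris                    
>ave Davis  │High    │1008│Sydney                   
Hank Taylor │High    │1009│Sydney                   
Grace Taylor│Medium  │1007│Tokyo                    
Dave Brown  │Low     │1014│Tokyo                    
                                                    
                                                    
                                                    
                                                    
                                                    


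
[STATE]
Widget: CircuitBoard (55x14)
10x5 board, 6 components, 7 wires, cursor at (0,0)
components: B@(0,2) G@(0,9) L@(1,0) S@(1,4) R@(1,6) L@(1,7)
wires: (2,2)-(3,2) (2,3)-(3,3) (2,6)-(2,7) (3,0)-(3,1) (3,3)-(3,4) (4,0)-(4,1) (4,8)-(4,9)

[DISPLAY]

   0 1 2 3 4 5 6 7 8 9                                 
0  [.]      B                           G              
                                                       
1   L               S       R   L                      
                                                       
2           ·   ·           · ─ ·                      
            │   │                                      
3   · ─ ·   ·   · ─ ·                                  
                                                       
4   · ─ ·                           · ─ ·              
Cursor: (0,0)                                          
                                                       
                                                       
                                                       


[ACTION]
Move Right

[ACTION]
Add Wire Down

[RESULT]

   0 1 2 3 4 5 6 7 8 9                                 
0      [.]  B                           G              
        │                                              
1   L   ·           S       R   L                      
                                                       
2           ·   ·           · ─ ·                      
            │   │                                      
3   · ─ ·   ·   · ─ ·                                  
                                                       
4   · ─ ·                           · ─ ·              
Cursor: (0,1)                                          
                                                       
                                                       
                                                       


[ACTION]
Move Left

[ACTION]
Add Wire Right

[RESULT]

   0 1 2 3 4 5 6 7 8 9                                 
0  [.]─ ·   B                           G              
        │                                              
1   L   ·           S       R   L                      
                                                       
2           ·   ·           · ─ ·                      
            │   │                                      
3   · ─ ·   ·   · ─ ·                                  
                                                       
4   · ─ ·                           · ─ ·              
Cursor: (0,0)                                          
                                                       
                                                       
                                                       


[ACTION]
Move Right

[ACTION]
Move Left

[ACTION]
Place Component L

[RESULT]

   0 1 2 3 4 5 6 7 8 9                                 
0  [L]─ ·   B                           G              
        │                                              
1   L   ·           S       R   L                      
                                                       
2           ·   ·           · ─ ·                      
            │   │                                      
3   · ─ ·   ·   · ─ ·                                  
                                                       
4   · ─ ·                           · ─ ·              
Cursor: (0,0)                                          
                                                       
                                                       
                                                       


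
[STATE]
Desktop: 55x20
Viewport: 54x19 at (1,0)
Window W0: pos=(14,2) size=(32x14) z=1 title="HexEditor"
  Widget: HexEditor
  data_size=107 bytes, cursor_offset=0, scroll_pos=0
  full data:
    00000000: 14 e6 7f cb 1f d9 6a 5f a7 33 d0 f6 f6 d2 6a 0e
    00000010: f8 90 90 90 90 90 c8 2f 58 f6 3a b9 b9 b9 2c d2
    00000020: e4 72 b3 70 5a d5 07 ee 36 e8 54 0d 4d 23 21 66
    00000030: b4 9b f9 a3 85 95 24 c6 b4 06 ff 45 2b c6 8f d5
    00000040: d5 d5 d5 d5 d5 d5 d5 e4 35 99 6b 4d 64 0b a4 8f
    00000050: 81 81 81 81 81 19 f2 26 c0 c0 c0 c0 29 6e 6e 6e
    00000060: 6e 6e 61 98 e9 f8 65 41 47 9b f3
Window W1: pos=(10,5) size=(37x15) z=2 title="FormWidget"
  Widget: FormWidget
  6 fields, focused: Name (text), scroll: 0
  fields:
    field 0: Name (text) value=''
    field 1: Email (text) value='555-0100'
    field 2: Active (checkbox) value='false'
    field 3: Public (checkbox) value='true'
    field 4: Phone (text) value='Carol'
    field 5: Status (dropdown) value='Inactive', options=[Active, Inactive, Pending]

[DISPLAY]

                                                      
                                                      
             ┏━━━━━━━━━━━━━━━━━━━━━━━━━━━━━━┓         
             ┃ HexEditor                    ┃         
             ┠──────────────────────────────┨         
         ┏━━━━━━━━━━━━━━━━━━━━━━━━━━━━━━━━━━━┓        
         ┃ FormWidget                        ┃        
         ┠───────────────────────────────────┨        
         ┃> Name:       [                   ]┃        
         ┃  Email:      [555-0100           ]┃        
         ┃  Active:     [ ]                  ┃        
         ┃  Public:     [x]                  ┃        
         ┃  Phone:      [Carol              ]┃        
         ┃  Status:     [Inactive          ▼]┃        
         ┃                                   ┃        
         ┃                                   ┃        
         ┃                                   ┃        
         ┃                                   ┃        
         ┃                                   ┃        


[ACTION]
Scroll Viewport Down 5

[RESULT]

                                                      
             ┏━━━━━━━━━━━━━━━━━━━━━━━━━━━━━━┓         
             ┃ HexEditor                    ┃         
             ┠──────────────────────────────┨         
         ┏━━━━━━━━━━━━━━━━━━━━━━━━━━━━━━━━━━━┓        
         ┃ FormWidget                        ┃        
         ┠───────────────────────────────────┨        
         ┃> Name:       [                   ]┃        
         ┃  Email:      [555-0100           ]┃        
         ┃  Active:     [ ]                  ┃        
         ┃  Public:     [x]                  ┃        
         ┃  Phone:      [Carol              ]┃        
         ┃  Status:     [Inactive          ▼]┃        
         ┃                                   ┃        
         ┃                                   ┃        
         ┃                                   ┃        
         ┃                                   ┃        
         ┃                                   ┃        
         ┗━━━━━━━━━━━━━━━━━━━━━━━━━━━━━━━━━━━┛        


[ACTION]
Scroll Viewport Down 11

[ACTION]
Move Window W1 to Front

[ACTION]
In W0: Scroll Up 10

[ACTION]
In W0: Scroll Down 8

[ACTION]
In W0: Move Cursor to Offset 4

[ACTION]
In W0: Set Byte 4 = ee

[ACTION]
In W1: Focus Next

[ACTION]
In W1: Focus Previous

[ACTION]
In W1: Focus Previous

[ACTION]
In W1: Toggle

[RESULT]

                                                      
             ┏━━━━━━━━━━━━━━━━━━━━━━━━━━━━━━┓         
             ┃ HexEditor                    ┃         
             ┠──────────────────────────────┨         
         ┏━━━━━━━━━━━━━━━━━━━━━━━━━━━━━━━━━━━┓        
         ┃ FormWidget                        ┃        
         ┠───────────────────────────────────┨        
         ┃  Name:       [                   ]┃        
         ┃  Email:      [555-0100           ]┃        
         ┃  Active:     [ ]                  ┃        
         ┃  Public:     [x]                  ┃        
         ┃  Phone:      [Carol              ]┃        
         ┃> Status:     [Inactive          ▼]┃        
         ┃                                   ┃        
         ┃                                   ┃        
         ┃                                   ┃        
         ┃                                   ┃        
         ┃                                   ┃        
         ┗━━━━━━━━━━━━━━━━━━━━━━━━━━━━━━━━━━━┛        


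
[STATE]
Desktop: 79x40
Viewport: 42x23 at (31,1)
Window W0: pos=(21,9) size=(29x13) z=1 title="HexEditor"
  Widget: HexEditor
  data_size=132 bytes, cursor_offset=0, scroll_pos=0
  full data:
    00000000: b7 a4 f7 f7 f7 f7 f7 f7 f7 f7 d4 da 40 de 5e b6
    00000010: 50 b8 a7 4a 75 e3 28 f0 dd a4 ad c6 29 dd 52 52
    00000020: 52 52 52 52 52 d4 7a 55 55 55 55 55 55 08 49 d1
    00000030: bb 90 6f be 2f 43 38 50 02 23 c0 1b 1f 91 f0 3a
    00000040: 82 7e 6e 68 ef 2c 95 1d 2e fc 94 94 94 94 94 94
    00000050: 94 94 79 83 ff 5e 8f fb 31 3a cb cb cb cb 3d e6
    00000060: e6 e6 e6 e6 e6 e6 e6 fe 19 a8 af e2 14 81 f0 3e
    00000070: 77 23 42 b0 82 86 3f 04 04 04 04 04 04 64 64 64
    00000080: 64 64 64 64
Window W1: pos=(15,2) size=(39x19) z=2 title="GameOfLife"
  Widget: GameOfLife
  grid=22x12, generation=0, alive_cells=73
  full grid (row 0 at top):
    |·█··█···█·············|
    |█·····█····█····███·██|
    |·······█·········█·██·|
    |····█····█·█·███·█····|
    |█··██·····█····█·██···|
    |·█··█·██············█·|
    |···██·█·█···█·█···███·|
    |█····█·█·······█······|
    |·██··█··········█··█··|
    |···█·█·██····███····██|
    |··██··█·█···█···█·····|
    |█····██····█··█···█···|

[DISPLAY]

                                          
━━━━━━━━━━━━━━━━━━━━━━┓                   
                      ┃                   
──────────────────────┨                   
                      ┃                   
·······               ┃                   
·███·██               ┃                   
··█·██·               ┃                   
█·█····               ┃                   
█·██···               ┃                   
·····█·               ┃                   
···███·               ┃                   
█······               ┃                   
·█··█··               ┃                   
█····██               ┃                   
·█·····               ┃                   
···█···               ┃                   
                      ┃                   
                      ┃                   
━━━━━━━━━━━━━━━━━━━━━━┛                   
━━━━━━━━━━━━━━━━━━┛                       
                                          
                                          


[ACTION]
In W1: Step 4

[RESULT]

                                          
━━━━━━━━━━━━━━━━━━━━━━┓                   
                      ┃                   
──────────────────────┨                   
                      ┃                   
█······               ┃                   
·█··█··               ┃                   
····█··               ┃                   
·····██               ┃                   
··███··               ┃                   
█·█·███               ┃                   
··██···               ┃                   
··██···               ┃                   
·███···               ┃                   
█·█····               ┃                   
·······               ┃                   
·······               ┃                   
                      ┃                   
                      ┃                   
━━━━━━━━━━━━━━━━━━━━━━┛                   
━━━━━━━━━━━━━━━━━━┛                       
                                          
                                          


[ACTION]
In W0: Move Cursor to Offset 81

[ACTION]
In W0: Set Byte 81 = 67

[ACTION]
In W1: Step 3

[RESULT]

                                          
━━━━━━━━━━━━━━━━━━━━━━┓                   
                      ┃                   
──────────────────────┨                   
                      ┃                   
·······               ┃                   
·······               ┃                   
·······               ┃                   
█······               ┃                   
·······               ┃                   
█······               ┃                   
·······               ┃                   
█···█··               ┃                   
██·····               ┃                   
··█····               ┃                   
·······               ┃                   
·······               ┃                   
                      ┃                   
                      ┃                   
━━━━━━━━━━━━━━━━━━━━━━┛                   
━━━━━━━━━━━━━━━━━━┛                       
                                          
                                          


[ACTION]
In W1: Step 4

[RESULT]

                                          
━━━━━━━━━━━━━━━━━━━━━━┓                   
                      ┃                   
──────────────────────┨                   
                      ┃                   
·······               ┃                   
·······               ┃                   
█······               ┃                   
██·····               ┃                   
██·····               ┃                   
██·····               ┃                   
██·····               ┃                   
·██····               ┃                   
███····               ┃                   
·█·····               ┃                   
·······               ┃                   
·······               ┃                   
                      ┃                   
                      ┃                   
━━━━━━━━━━━━━━━━━━━━━━┛                   
━━━━━━━━━━━━━━━━━━┛                       
                                          
                                          


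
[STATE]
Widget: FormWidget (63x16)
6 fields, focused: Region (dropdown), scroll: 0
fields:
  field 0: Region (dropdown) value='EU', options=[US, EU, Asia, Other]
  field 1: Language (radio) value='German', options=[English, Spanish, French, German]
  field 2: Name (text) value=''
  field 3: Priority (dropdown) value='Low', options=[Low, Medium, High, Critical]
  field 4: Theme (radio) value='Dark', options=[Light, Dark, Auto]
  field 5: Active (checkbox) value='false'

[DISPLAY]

> Region:     [EU                                            ▼]
  Language:   ( ) English  ( ) Spanish  ( ) French  (●) German 
  Name:       [                                               ]
  Priority:   [Low                                           ▼]
  Theme:      ( ) Light  (●) Dark  ( ) Auto                    
  Active:     [ ]                                              
                                                               
                                                               
                                                               
                                                               
                                                               
                                                               
                                                               
                                                               
                                                               
                                                               


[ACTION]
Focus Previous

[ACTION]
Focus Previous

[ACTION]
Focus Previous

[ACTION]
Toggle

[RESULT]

  Region:     [EU                                            ▼]
  Language:   ( ) English  ( ) Spanish  ( ) French  (●) German 
  Name:       [                                               ]
> Priority:   [Low                                           ▼]
  Theme:      ( ) Light  (●) Dark  ( ) Auto                    
  Active:     [ ]                                              
                                                               
                                                               
                                                               
                                                               
                                                               
                                                               
                                                               
                                                               
                                                               
                                                               


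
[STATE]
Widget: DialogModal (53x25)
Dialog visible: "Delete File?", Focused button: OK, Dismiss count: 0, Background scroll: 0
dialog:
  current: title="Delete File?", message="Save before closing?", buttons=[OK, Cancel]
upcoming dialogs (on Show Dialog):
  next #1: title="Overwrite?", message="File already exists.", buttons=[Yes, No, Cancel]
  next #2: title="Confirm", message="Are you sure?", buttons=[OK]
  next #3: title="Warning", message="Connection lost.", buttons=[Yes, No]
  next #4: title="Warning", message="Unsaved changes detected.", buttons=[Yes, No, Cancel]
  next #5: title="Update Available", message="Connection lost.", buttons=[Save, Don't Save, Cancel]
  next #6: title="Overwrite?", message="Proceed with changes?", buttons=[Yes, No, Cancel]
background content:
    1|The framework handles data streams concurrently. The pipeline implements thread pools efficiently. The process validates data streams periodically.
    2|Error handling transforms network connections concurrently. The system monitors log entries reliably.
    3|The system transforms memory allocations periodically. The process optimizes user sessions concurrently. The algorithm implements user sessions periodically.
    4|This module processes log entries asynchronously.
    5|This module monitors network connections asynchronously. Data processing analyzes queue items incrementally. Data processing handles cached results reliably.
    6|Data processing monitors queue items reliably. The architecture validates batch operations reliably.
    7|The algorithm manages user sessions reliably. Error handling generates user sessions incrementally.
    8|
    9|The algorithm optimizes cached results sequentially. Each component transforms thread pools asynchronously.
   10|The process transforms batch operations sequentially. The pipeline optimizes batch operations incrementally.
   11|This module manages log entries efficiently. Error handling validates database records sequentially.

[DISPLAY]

The framework handles data streams concurrently. The 
Error handling transforms network connections concurr
The system transforms memory allocations periodically
This module processes log entries asynchronously.    
This module monitors network connections asynchronous
Data processing monitors queue items reliably. The ar
The algorithm manages user sessions reliably. Error h
                                                     
The algorithm optimizes cached results sequentially. 
The process transforms batch operations sequentially.
This module ma┌──────────────────────┐ently. Error ha
              │     Delete File?     │               
              │ Save before closing? │               
              │    [OK]  Cancel      │               
              └──────────────────────┘               
                                                     
                                                     
                                                     
                                                     
                                                     
                                                     
                                                     
                                                     
                                                     
                                                     


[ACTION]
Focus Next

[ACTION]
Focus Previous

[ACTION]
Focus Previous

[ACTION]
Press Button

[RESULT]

The framework handles data streams concurrently. The 
Error handling transforms network connections concurr
The system transforms memory allocations periodically
This module processes log entries asynchronously.    
This module monitors network connections asynchronous
Data processing monitors queue items reliably. The ar
The algorithm manages user sessions reliably. Error h
                                                     
The algorithm optimizes cached results sequentially. 
The process transforms batch operations sequentially.
This module manages log entries efficiently. Error ha
                                                     
                                                     
                                                     
                                                     
                                                     
                                                     
                                                     
                                                     
                                                     
                                                     
                                                     
                                                     
                                                     
                                                     


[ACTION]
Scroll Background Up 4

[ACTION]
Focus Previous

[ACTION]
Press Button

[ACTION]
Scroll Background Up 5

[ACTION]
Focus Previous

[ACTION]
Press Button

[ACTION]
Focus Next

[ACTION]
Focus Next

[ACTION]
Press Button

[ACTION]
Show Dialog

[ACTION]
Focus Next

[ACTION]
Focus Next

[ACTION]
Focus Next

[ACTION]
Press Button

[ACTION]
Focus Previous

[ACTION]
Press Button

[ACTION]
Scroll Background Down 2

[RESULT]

The system transforms memory allocations periodically
This module processes log entries asynchronously.    
This module monitors network connections asynchronous
Data processing monitors queue items reliably. The ar
The algorithm manages user sessions reliably. Error h
                                                     
The algorithm optimizes cached results sequentially. 
The process transforms batch operations sequentially.
This module manages log entries efficiently. Error ha
                                                     
                                                     
                                                     
                                                     
                                                     
                                                     
                                                     
                                                     
                                                     
                                                     
                                                     
                                                     
                                                     
                                                     
                                                     
                                                     
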